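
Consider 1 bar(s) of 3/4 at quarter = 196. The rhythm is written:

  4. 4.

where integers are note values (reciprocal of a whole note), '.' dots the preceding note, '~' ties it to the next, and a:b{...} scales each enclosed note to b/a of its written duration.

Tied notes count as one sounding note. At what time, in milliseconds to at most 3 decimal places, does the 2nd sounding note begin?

note 2 onset = 3/2b = 459.184ms

1. 0.0ms @ 0 + 459.184ms (3/2)
2. 459.184ms @ 3/2 + 459.184ms (3/2)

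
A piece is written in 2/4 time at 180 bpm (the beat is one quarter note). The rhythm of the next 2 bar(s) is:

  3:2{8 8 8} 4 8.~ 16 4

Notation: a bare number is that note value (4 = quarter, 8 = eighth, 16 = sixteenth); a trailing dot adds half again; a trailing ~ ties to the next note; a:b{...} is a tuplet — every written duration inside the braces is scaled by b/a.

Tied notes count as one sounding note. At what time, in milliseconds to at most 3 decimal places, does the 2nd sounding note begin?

note 2 onset = 1/3b = 111.111ms

1. 0.0ms @ 0 + 111.111ms (1/3)
2. 111.111ms @ 1/3 + 111.111ms (1/3)
3. 222.222ms @ 2/3 + 111.111ms (1/3)
4. 333.333ms @ 1 + 333.333ms (1)
5. 666.667ms @ 2 + 333.333ms (1)
6. 1000.0ms @ 3 + 333.333ms (1)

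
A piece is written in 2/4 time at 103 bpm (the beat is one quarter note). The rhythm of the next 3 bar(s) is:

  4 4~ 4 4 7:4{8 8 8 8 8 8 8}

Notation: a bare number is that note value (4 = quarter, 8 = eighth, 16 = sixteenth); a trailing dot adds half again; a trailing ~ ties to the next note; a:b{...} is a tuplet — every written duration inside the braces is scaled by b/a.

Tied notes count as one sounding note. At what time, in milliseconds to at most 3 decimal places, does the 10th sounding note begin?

note 10 onset = 40/7b = 3328.71ms

1. 0.0ms @ 0 + 582.524ms (1)
2. 582.524ms @ 1 + 1165.049ms (2)
3. 1747.573ms @ 3 + 582.524ms (1)
4. 2330.097ms @ 4 + 166.436ms (2/7)
5. 2496.533ms @ 30/7 + 166.436ms (2/7)
6. 2662.968ms @ 32/7 + 166.436ms (2/7)
7. 2829.404ms @ 34/7 + 166.436ms (2/7)
8. 2995.839ms @ 36/7 + 166.436ms (2/7)
9. 3162.275ms @ 38/7 + 166.436ms (2/7)
10. 3328.71ms @ 40/7 + 166.436ms (2/7)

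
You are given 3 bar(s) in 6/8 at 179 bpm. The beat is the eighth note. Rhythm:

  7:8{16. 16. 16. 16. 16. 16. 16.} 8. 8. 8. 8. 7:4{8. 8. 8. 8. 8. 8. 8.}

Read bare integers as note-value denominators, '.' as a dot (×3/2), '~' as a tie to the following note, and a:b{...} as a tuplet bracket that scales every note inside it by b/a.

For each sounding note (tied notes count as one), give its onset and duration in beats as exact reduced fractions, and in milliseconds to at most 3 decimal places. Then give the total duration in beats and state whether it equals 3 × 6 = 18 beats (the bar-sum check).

1) 0.0ms=0b +287.31ms=6/7b
2) 287.31ms=6/7b +287.31ms=6/7b
3) 574.621ms=12/7b +287.31ms=6/7b
4) 861.931ms=18/7b +287.31ms=6/7b
5) 1149.242ms=24/7b +287.31ms=6/7b
6) 1436.552ms=30/7b +287.31ms=6/7b
7) 1723.863ms=36/7b +287.31ms=6/7b
8) 2011.173ms=6b +502.793ms=3/2b
9) 2513.966ms=15/2b +502.793ms=3/2b
10) 3016.76ms=9b +502.793ms=3/2b
11) 3519.553ms=21/2b +502.793ms=3/2b
12) 4022.346ms=12b +287.31ms=6/7b
13) 4309.657ms=90/7b +287.31ms=6/7b
14) 4596.967ms=96/7b +287.31ms=6/7b
15) 4884.278ms=102/7b +287.31ms=6/7b
16) 5171.588ms=108/7b +287.31ms=6/7b
17) 5458.899ms=114/7b +287.31ms=6/7b
18) 5746.209ms=120/7b +287.31ms=6/7b
Σ=18b of 18 (179bpm 6/8) — PASS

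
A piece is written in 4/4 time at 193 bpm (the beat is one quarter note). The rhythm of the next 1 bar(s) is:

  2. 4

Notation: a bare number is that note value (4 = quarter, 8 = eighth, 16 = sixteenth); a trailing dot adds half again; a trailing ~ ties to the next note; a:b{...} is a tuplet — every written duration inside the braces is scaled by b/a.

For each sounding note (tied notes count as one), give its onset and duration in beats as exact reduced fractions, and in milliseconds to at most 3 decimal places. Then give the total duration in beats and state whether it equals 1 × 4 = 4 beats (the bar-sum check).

1) 0.0ms=0b +932.642ms=3b
2) 932.642ms=3b +310.881ms=1b
Σ=4b of 4 (193bpm 4/4) — PASS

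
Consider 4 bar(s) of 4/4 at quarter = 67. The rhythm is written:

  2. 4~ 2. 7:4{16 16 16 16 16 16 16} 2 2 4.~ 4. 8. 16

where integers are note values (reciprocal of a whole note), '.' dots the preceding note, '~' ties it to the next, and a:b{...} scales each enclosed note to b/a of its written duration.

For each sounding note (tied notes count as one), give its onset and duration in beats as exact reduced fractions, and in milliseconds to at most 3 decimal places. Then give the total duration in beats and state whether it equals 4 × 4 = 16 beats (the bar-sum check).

1) 0.0ms=0b +2686.567ms=3b
2) 2686.567ms=3b +3582.09ms=4b
3) 6268.657ms=7b +127.932ms=1/7b
4) 6396.588ms=50/7b +127.932ms=1/7b
5) 6524.52ms=51/7b +127.932ms=1/7b
6) 6652.452ms=52/7b +127.932ms=1/7b
7) 6780.384ms=53/7b +127.932ms=1/7b
8) 6908.316ms=54/7b +127.932ms=1/7b
9) 7036.247ms=55/7b +127.932ms=1/7b
10) 7164.179ms=8b +1791.045ms=2b
11) 8955.224ms=10b +1791.045ms=2b
12) 10746.269ms=12b +2686.567ms=3b
13) 13432.836ms=15b +671.642ms=3/4b
14) 14104.478ms=63/4b +223.881ms=1/4b
Σ=16b of 16 (67bpm 4/4) — PASS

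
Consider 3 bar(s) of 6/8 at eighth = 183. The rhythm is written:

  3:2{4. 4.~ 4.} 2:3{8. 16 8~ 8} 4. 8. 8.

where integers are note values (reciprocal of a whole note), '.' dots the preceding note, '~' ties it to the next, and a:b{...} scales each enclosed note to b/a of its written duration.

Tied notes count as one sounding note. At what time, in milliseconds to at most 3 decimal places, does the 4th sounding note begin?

note 4 onset = 33/4b = 2704.918ms

1. 0.0ms @ 0 + 655.738ms (2)
2. 655.738ms @ 2 + 1311.475ms (4)
3. 1967.213ms @ 6 + 737.705ms (9/4)
4. 2704.918ms @ 33/4 + 245.902ms (3/4)
5. 2950.82ms @ 9 + 983.607ms (3)
6. 3934.426ms @ 12 + 983.607ms (3)
7. 4918.033ms @ 15 + 491.803ms (3/2)
8. 5409.836ms @ 33/2 + 491.803ms (3/2)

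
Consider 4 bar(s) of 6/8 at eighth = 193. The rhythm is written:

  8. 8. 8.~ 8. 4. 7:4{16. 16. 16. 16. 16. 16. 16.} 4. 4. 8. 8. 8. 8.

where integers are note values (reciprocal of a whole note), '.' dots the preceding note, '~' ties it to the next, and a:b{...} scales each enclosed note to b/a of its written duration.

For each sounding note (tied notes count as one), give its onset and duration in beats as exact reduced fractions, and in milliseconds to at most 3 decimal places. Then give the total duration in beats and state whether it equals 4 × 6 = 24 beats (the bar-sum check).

1) 0.0ms=0b +466.321ms=3/2b
2) 466.321ms=3/2b +466.321ms=3/2b
3) 932.642ms=3b +932.642ms=3b
4) 1865.285ms=6b +932.642ms=3b
5) 2797.927ms=9b +133.235ms=3/7b
6) 2931.162ms=66/7b +133.235ms=3/7b
7) 3064.397ms=69/7b +133.235ms=3/7b
8) 3197.631ms=72/7b +133.235ms=3/7b
9) 3330.866ms=75/7b +133.235ms=3/7b
10) 3464.101ms=78/7b +133.235ms=3/7b
11) 3597.335ms=81/7b +133.235ms=3/7b
12) 3730.57ms=12b +932.642ms=3b
13) 4663.212ms=15b +932.642ms=3b
14) 5595.855ms=18b +466.321ms=3/2b
15) 6062.176ms=39/2b +466.321ms=3/2b
16) 6528.497ms=21b +466.321ms=3/2b
17) 6994.819ms=45/2b +466.321ms=3/2b
Σ=24b of 24 (193bpm 6/8) — PASS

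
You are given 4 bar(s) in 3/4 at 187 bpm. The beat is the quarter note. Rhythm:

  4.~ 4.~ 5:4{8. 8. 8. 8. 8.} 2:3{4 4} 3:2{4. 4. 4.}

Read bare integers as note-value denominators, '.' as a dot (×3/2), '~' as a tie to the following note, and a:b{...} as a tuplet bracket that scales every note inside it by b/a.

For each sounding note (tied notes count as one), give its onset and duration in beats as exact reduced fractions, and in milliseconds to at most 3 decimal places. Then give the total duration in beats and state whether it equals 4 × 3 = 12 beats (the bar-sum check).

1) 0.0ms=0b +1155.08ms=18/5b
2) 1155.08ms=18/5b +192.513ms=3/5b
3) 1347.594ms=21/5b +192.513ms=3/5b
4) 1540.107ms=24/5b +192.513ms=3/5b
5) 1732.62ms=27/5b +192.513ms=3/5b
6) 1925.134ms=6b +481.283ms=3/2b
7) 2406.417ms=15/2b +481.283ms=3/2b
8) 2887.701ms=9b +320.856ms=1b
9) 3208.556ms=10b +320.856ms=1b
10) 3529.412ms=11b +320.856ms=1b
Σ=12b of 12 (187bpm 3/4) — PASS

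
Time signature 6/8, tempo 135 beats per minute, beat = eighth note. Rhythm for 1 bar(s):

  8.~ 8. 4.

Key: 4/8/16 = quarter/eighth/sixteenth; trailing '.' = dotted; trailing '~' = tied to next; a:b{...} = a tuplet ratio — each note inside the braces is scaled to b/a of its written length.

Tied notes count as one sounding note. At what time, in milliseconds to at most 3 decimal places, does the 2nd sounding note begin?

1. 0.0ms @ 0 + 1333.333ms (3)
2. 1333.333ms @ 3 + 1333.333ms (3)

note 2 onset = 3b = 1333.333ms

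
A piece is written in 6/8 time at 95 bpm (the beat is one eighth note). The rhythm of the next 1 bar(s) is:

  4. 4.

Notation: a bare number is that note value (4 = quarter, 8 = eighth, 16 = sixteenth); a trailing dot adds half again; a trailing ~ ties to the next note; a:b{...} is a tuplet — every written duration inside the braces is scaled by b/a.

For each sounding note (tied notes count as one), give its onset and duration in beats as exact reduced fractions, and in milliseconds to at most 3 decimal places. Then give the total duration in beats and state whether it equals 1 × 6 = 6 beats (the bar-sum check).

1) 0.0ms=0b +1894.737ms=3b
2) 1894.737ms=3b +1894.737ms=3b
Σ=6b of 6 (95bpm 6/8) — PASS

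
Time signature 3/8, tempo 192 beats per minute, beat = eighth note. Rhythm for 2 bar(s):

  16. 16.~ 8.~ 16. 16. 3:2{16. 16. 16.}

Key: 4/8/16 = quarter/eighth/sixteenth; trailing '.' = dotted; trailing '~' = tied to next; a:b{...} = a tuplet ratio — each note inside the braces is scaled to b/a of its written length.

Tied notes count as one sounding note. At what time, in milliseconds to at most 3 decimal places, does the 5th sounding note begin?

1. 0.0ms @ 0 + 234.375ms (3/4)
2. 234.375ms @ 3/4 + 937.5ms (3)
3. 1171.875ms @ 15/4 + 234.375ms (3/4)
4. 1406.25ms @ 9/2 + 156.25ms (1/2)
5. 1562.5ms @ 5 + 156.25ms (1/2)
6. 1718.75ms @ 11/2 + 156.25ms (1/2)

note 5 onset = 5b = 1562.5ms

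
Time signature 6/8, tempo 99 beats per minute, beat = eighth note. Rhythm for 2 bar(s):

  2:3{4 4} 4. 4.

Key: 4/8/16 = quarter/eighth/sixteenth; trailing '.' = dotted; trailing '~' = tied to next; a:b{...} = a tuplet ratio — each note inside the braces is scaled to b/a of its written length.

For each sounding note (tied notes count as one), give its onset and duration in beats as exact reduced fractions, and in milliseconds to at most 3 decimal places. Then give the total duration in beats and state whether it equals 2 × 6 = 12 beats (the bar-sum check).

1) 0.0ms=0b +1818.182ms=3b
2) 1818.182ms=3b +1818.182ms=3b
3) 3636.364ms=6b +1818.182ms=3b
4) 5454.545ms=9b +1818.182ms=3b
Σ=12b of 12 (99bpm 6/8) — PASS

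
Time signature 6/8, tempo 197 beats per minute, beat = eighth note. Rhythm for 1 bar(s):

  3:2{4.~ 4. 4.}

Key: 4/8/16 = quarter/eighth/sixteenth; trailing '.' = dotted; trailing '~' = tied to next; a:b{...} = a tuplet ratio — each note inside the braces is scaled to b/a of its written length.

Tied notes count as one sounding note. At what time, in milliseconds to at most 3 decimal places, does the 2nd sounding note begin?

note 2 onset = 4b = 1218.274ms

1. 0.0ms @ 0 + 1218.274ms (4)
2. 1218.274ms @ 4 + 609.137ms (2)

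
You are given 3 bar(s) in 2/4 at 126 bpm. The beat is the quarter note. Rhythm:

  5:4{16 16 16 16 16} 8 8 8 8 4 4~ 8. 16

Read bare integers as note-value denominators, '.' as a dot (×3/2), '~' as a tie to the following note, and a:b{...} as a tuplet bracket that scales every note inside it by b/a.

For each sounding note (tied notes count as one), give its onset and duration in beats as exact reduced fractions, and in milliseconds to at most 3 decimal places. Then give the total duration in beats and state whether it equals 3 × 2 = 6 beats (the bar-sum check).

1) 0.0ms=0b +95.238ms=1/5b
2) 95.238ms=1/5b +95.238ms=1/5b
3) 190.476ms=2/5b +95.238ms=1/5b
4) 285.714ms=3/5b +95.238ms=1/5b
5) 380.952ms=4/5b +95.238ms=1/5b
6) 476.19ms=1b +238.095ms=1/2b
7) 714.286ms=3/2b +238.095ms=1/2b
8) 952.381ms=2b +238.095ms=1/2b
9) 1190.476ms=5/2b +238.095ms=1/2b
10) 1428.571ms=3b +476.19ms=1b
11) 1904.762ms=4b +833.333ms=7/4b
12) 2738.095ms=23/4b +119.048ms=1/4b
Σ=6b of 6 (126bpm 2/4) — PASS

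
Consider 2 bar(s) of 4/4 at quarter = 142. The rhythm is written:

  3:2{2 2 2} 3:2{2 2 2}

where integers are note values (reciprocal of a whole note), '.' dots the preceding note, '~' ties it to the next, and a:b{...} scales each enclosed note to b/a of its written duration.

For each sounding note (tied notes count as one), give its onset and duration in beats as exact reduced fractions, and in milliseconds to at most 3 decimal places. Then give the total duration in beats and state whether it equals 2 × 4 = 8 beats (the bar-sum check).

1) 0.0ms=0b +563.38ms=4/3b
2) 563.38ms=4/3b +563.38ms=4/3b
3) 1126.761ms=8/3b +563.38ms=4/3b
4) 1690.141ms=4b +563.38ms=4/3b
5) 2253.521ms=16/3b +563.38ms=4/3b
6) 2816.901ms=20/3b +563.38ms=4/3b
Σ=8b of 8 (142bpm 4/4) — PASS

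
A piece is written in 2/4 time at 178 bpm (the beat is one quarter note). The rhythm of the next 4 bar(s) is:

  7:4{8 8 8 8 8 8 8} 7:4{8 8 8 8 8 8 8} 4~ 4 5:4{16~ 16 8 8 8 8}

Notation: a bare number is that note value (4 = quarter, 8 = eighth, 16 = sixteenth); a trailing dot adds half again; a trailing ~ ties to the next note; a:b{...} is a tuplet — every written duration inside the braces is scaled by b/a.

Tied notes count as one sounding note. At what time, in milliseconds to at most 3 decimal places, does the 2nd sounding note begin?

note 2 onset = 2/7b = 96.308ms

1. 0.0ms @ 0 + 96.308ms (2/7)
2. 96.308ms @ 2/7 + 96.308ms (2/7)
3. 192.616ms @ 4/7 + 96.308ms (2/7)
4. 288.925ms @ 6/7 + 96.308ms (2/7)
5. 385.233ms @ 8/7 + 96.308ms (2/7)
6. 481.541ms @ 10/7 + 96.308ms (2/7)
7. 577.849ms @ 12/7 + 96.308ms (2/7)
8. 674.157ms @ 2 + 96.308ms (2/7)
9. 770.465ms @ 16/7 + 96.308ms (2/7)
10. 866.774ms @ 18/7 + 96.308ms (2/7)
11. 963.082ms @ 20/7 + 96.308ms (2/7)
12. 1059.39ms @ 22/7 + 96.308ms (2/7)
13. 1155.698ms @ 24/7 + 96.308ms (2/7)
14. 1252.006ms @ 26/7 + 96.308ms (2/7)
15. 1348.315ms @ 4 + 674.157ms (2)
16. 2022.472ms @ 6 + 134.831ms (2/5)
17. 2157.303ms @ 32/5 + 134.831ms (2/5)
18. 2292.135ms @ 34/5 + 134.831ms (2/5)
19. 2426.966ms @ 36/5 + 134.831ms (2/5)
20. 2561.798ms @ 38/5 + 134.831ms (2/5)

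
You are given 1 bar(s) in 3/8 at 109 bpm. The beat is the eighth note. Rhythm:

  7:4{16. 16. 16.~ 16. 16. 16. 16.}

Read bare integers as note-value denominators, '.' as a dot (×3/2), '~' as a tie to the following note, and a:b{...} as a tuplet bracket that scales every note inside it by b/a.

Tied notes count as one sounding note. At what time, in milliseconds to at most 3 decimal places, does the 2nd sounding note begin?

1. 0.0ms @ 0 + 235.911ms (3/7)
2. 235.911ms @ 3/7 + 235.911ms (3/7)
3. 471.822ms @ 6/7 + 471.822ms (6/7)
4. 943.644ms @ 12/7 + 235.911ms (3/7)
5. 1179.554ms @ 15/7 + 235.911ms (3/7)
6. 1415.465ms @ 18/7 + 235.911ms (3/7)

note 2 onset = 3/7b = 235.911ms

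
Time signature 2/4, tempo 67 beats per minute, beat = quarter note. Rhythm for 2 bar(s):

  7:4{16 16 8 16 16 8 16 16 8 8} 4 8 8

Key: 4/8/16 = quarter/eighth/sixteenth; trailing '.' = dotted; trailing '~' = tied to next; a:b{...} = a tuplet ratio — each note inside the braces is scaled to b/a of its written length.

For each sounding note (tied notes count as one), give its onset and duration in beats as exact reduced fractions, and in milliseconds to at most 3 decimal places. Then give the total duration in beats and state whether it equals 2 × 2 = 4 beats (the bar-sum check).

1) 0.0ms=0b +127.932ms=1/7b
2) 127.932ms=1/7b +127.932ms=1/7b
3) 255.864ms=2/7b +255.864ms=2/7b
4) 511.727ms=4/7b +127.932ms=1/7b
5) 639.659ms=5/7b +127.932ms=1/7b
6) 767.591ms=6/7b +255.864ms=2/7b
7) 1023.454ms=8/7b +127.932ms=1/7b
8) 1151.386ms=9/7b +127.932ms=1/7b
9) 1279.318ms=10/7b +255.864ms=2/7b
10) 1535.181ms=12/7b +255.864ms=2/7b
11) 1791.045ms=2b +895.522ms=1b
12) 2686.567ms=3b +447.761ms=1/2b
13) 3134.328ms=7/2b +447.761ms=1/2b
Σ=4b of 4 (67bpm 2/4) — PASS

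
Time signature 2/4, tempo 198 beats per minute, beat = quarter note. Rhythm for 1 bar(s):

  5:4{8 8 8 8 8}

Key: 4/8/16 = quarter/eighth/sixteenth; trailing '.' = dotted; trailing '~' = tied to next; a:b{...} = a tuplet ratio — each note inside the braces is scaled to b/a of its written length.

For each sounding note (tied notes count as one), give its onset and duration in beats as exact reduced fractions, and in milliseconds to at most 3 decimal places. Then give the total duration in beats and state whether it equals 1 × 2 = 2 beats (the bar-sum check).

1) 0.0ms=0b +121.212ms=2/5b
2) 121.212ms=2/5b +121.212ms=2/5b
3) 242.424ms=4/5b +121.212ms=2/5b
4) 363.636ms=6/5b +121.212ms=2/5b
5) 484.848ms=8/5b +121.212ms=2/5b
Σ=2b of 2 (198bpm 2/4) — PASS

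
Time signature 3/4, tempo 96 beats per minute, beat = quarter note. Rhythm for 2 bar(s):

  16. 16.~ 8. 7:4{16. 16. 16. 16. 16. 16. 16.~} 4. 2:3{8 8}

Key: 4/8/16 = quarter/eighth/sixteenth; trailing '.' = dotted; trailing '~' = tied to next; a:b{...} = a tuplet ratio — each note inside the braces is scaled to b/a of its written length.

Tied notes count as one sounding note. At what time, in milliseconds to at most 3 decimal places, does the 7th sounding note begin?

1. 0.0ms @ 0 + 234.375ms (3/8)
2. 234.375ms @ 3/8 + 703.125ms (9/8)
3. 937.5ms @ 3/2 + 133.929ms (3/14)
4. 1071.429ms @ 12/7 + 133.929ms (3/14)
5. 1205.357ms @ 27/14 + 133.929ms (3/14)
6. 1339.286ms @ 15/7 + 133.929ms (3/14)
7. 1473.214ms @ 33/14 + 133.929ms (3/14)
8. 1607.143ms @ 18/7 + 133.929ms (3/14)
9. 1741.071ms @ 39/14 + 1071.429ms (12/7)
10. 2812.5ms @ 9/2 + 468.75ms (3/4)
11. 3281.25ms @ 21/4 + 468.75ms (3/4)

note 7 onset = 33/14b = 1473.214ms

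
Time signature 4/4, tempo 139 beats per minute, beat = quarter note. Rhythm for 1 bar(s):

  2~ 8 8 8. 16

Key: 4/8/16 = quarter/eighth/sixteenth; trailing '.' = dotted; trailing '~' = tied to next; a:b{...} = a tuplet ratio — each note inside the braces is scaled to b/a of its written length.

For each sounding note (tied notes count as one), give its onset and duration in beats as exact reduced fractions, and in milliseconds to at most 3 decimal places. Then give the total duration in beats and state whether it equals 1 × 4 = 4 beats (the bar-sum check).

1) 0.0ms=0b +1079.137ms=5/2b
2) 1079.137ms=5/2b +215.827ms=1/2b
3) 1294.964ms=3b +323.741ms=3/4b
4) 1618.705ms=15/4b +107.914ms=1/4b
Σ=4b of 4 (139bpm 4/4) — PASS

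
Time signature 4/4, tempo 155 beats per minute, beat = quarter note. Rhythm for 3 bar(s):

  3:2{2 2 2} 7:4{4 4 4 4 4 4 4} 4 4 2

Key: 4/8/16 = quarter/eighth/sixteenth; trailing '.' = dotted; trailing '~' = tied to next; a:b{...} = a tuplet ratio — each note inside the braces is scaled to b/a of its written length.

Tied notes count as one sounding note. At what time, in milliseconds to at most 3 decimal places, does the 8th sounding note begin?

note 8 onset = 44/7b = 2433.18ms

1. 0.0ms @ 0 + 516.129ms (4/3)
2. 516.129ms @ 4/3 + 516.129ms (4/3)
3. 1032.258ms @ 8/3 + 516.129ms (4/3)
4. 1548.387ms @ 4 + 221.198ms (4/7)
5. 1769.585ms @ 32/7 + 221.198ms (4/7)
6. 1990.783ms @ 36/7 + 221.198ms (4/7)
7. 2211.982ms @ 40/7 + 221.198ms (4/7)
8. 2433.18ms @ 44/7 + 221.198ms (4/7)
9. 2654.378ms @ 48/7 + 221.198ms (4/7)
10. 2875.576ms @ 52/7 + 221.198ms (4/7)
11. 3096.774ms @ 8 + 387.097ms (1)
12. 3483.871ms @ 9 + 387.097ms (1)
13. 3870.968ms @ 10 + 774.194ms (2)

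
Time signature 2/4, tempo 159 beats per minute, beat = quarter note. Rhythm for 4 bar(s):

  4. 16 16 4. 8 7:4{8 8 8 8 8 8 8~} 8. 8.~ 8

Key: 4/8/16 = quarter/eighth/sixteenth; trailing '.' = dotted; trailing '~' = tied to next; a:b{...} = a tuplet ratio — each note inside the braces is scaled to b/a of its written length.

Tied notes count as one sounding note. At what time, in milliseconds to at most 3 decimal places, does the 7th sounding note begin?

1. 0.0ms @ 0 + 566.038ms (3/2)
2. 566.038ms @ 3/2 + 94.34ms (1/4)
3. 660.377ms @ 7/4 + 94.34ms (1/4)
4. 754.717ms @ 2 + 566.038ms (3/2)
5. 1320.755ms @ 7/2 + 188.679ms (1/2)
6. 1509.434ms @ 4 + 107.817ms (2/7)
7. 1617.251ms @ 30/7 + 107.817ms (2/7)
8. 1725.067ms @ 32/7 + 107.817ms (2/7)
9. 1832.884ms @ 34/7 + 107.817ms (2/7)
10. 1940.701ms @ 36/7 + 107.817ms (2/7)
11. 2048.518ms @ 38/7 + 107.817ms (2/7)
12. 2156.334ms @ 40/7 + 390.836ms (29/28)
13. 2547.17ms @ 27/4 + 471.698ms (5/4)

note 7 onset = 30/7b = 1617.251ms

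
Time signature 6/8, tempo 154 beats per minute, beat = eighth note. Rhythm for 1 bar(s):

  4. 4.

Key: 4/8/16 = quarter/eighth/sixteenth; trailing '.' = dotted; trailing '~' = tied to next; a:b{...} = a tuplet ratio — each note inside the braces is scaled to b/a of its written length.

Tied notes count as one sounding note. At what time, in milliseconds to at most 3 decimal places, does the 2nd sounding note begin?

note 2 onset = 3b = 1168.831ms

1. 0.0ms @ 0 + 1168.831ms (3)
2. 1168.831ms @ 3 + 1168.831ms (3)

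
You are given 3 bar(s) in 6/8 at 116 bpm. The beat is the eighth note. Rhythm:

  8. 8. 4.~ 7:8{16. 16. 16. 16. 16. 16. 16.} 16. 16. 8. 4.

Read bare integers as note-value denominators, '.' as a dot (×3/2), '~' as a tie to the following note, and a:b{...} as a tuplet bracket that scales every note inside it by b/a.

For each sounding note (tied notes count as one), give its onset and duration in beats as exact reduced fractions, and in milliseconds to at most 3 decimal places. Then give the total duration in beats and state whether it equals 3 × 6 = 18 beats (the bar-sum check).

1) 0.0ms=0b +775.862ms=3/2b
2) 775.862ms=3/2b +775.862ms=3/2b
3) 1551.724ms=3b +1995.074ms=27/7b
4) 3546.798ms=48/7b +443.35ms=6/7b
5) 3990.148ms=54/7b +443.35ms=6/7b
6) 4433.498ms=60/7b +443.35ms=6/7b
7) 4876.847ms=66/7b +443.35ms=6/7b
8) 5320.197ms=72/7b +443.35ms=6/7b
9) 5763.547ms=78/7b +443.35ms=6/7b
10) 6206.897ms=12b +387.931ms=3/4b
11) 6594.828ms=51/4b +387.931ms=3/4b
12) 6982.759ms=27/2b +775.862ms=3/2b
13) 7758.621ms=15b +1551.724ms=3b
Σ=18b of 18 (116bpm 6/8) — PASS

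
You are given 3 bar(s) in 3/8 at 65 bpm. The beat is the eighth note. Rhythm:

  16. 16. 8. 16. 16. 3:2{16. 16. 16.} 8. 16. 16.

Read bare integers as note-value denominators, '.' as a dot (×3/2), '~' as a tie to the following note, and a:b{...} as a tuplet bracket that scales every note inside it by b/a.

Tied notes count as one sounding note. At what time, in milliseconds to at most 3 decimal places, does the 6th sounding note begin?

1. 0.0ms @ 0 + 692.308ms (3/4)
2. 692.308ms @ 3/4 + 692.308ms (3/4)
3. 1384.615ms @ 3/2 + 1384.615ms (3/2)
4. 2769.231ms @ 3 + 692.308ms (3/4)
5. 3461.538ms @ 15/4 + 692.308ms (3/4)
6. 4153.846ms @ 9/2 + 461.538ms (1/2)
7. 4615.385ms @ 5 + 461.538ms (1/2)
8. 5076.923ms @ 11/2 + 461.538ms (1/2)
9. 5538.462ms @ 6 + 1384.615ms (3/2)
10. 6923.077ms @ 15/2 + 692.308ms (3/4)
11. 7615.385ms @ 33/4 + 692.308ms (3/4)

note 6 onset = 9/2b = 4153.846ms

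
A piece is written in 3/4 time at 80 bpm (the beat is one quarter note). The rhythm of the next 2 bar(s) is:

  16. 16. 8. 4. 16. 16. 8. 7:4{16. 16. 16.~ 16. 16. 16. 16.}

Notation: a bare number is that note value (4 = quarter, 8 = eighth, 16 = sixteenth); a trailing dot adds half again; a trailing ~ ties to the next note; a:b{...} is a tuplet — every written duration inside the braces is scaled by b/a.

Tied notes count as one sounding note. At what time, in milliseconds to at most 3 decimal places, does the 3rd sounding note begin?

note 3 onset = 3/4b = 562.5ms

1. 0.0ms @ 0 + 281.25ms (3/8)
2. 281.25ms @ 3/8 + 281.25ms (3/8)
3. 562.5ms @ 3/4 + 562.5ms (3/4)
4. 1125.0ms @ 3/2 + 1125.0ms (3/2)
5. 2250.0ms @ 3 + 281.25ms (3/8)
6. 2531.25ms @ 27/8 + 281.25ms (3/8)
7. 2812.5ms @ 15/4 + 562.5ms (3/4)
8. 3375.0ms @ 9/2 + 160.714ms (3/14)
9. 3535.714ms @ 33/7 + 160.714ms (3/14)
10. 3696.429ms @ 69/14 + 321.429ms (3/7)
11. 4017.857ms @ 75/14 + 160.714ms (3/14)
12. 4178.571ms @ 39/7 + 160.714ms (3/14)
13. 4339.286ms @ 81/14 + 160.714ms (3/14)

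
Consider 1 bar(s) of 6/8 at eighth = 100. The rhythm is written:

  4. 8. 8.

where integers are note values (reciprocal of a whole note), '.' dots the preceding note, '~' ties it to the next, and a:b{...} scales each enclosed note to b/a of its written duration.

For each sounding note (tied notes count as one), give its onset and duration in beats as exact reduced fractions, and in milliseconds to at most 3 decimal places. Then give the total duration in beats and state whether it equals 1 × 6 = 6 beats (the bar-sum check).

1) 0.0ms=0b +1800.0ms=3b
2) 1800.0ms=3b +900.0ms=3/2b
3) 2700.0ms=9/2b +900.0ms=3/2b
Σ=6b of 6 (100bpm 6/8) — PASS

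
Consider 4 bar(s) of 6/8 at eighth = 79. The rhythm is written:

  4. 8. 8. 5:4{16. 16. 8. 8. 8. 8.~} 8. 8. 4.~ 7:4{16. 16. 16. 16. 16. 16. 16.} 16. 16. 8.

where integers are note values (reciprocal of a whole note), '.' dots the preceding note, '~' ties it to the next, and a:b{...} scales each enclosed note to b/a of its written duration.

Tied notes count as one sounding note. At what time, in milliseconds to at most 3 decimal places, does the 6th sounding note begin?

note 6 onset = 36/5b = 5468.354ms

1. 0.0ms @ 0 + 2278.481ms (3)
2. 2278.481ms @ 3 + 1139.241ms (3/2)
3. 3417.722ms @ 9/2 + 1139.241ms (3/2)
4. 4556.962ms @ 6 + 455.696ms (3/5)
5. 5012.658ms @ 33/5 + 455.696ms (3/5)
6. 5468.354ms @ 36/5 + 911.392ms (6/5)
7. 6379.747ms @ 42/5 + 911.392ms (6/5)
8. 7291.139ms @ 48/5 + 911.392ms (6/5)
9. 8202.532ms @ 54/5 + 2050.633ms (27/10)
10. 10253.165ms @ 27/2 + 1139.241ms (3/2)
11. 11392.405ms @ 15 + 2603.978ms (24/7)
12. 13996.383ms @ 129/7 + 325.497ms (3/7)
13. 14321.881ms @ 132/7 + 325.497ms (3/7)
14. 14647.378ms @ 135/7 + 325.497ms (3/7)
15. 14972.875ms @ 138/7 + 325.497ms (3/7)
16. 15298.373ms @ 141/7 + 325.497ms (3/7)
17. 15623.87ms @ 144/7 + 325.497ms (3/7)
18. 15949.367ms @ 21 + 569.62ms (3/4)
19. 16518.987ms @ 87/4 + 569.62ms (3/4)
20. 17088.608ms @ 45/2 + 1139.241ms (3/2)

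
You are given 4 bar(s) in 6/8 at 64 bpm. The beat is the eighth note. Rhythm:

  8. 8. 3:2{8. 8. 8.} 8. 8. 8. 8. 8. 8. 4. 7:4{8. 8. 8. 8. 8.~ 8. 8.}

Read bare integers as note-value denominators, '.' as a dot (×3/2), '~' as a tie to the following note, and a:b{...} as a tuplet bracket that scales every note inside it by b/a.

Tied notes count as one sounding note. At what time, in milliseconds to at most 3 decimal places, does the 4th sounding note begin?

note 4 onset = 4b = 3750.0ms

1. 0.0ms @ 0 + 1406.25ms (3/2)
2. 1406.25ms @ 3/2 + 1406.25ms (3/2)
3. 2812.5ms @ 3 + 937.5ms (1)
4. 3750.0ms @ 4 + 937.5ms (1)
5. 4687.5ms @ 5 + 937.5ms (1)
6. 5625.0ms @ 6 + 1406.25ms (3/2)
7. 7031.25ms @ 15/2 + 1406.25ms (3/2)
8. 8437.5ms @ 9 + 1406.25ms (3/2)
9. 9843.75ms @ 21/2 + 1406.25ms (3/2)
10. 11250.0ms @ 12 + 1406.25ms (3/2)
11. 12656.25ms @ 27/2 + 1406.25ms (3/2)
12. 14062.5ms @ 15 + 2812.5ms (3)
13. 16875.0ms @ 18 + 803.571ms (6/7)
14. 17678.571ms @ 132/7 + 803.571ms (6/7)
15. 18482.143ms @ 138/7 + 803.571ms (6/7)
16. 19285.714ms @ 144/7 + 803.571ms (6/7)
17. 20089.286ms @ 150/7 + 1607.143ms (12/7)
18. 21696.429ms @ 162/7 + 803.571ms (6/7)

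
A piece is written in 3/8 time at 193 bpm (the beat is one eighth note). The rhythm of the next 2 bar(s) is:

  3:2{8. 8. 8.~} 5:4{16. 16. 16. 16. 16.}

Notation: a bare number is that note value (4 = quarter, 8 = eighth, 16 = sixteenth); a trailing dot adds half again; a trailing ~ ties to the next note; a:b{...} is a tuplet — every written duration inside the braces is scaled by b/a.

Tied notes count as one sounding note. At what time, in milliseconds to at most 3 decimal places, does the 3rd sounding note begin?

note 3 onset = 2b = 621.762ms

1. 0.0ms @ 0 + 310.881ms (1)
2. 310.881ms @ 1 + 310.881ms (1)
3. 621.762ms @ 2 + 497.409ms (8/5)
4. 1119.171ms @ 18/5 + 186.528ms (3/5)
5. 1305.699ms @ 21/5 + 186.528ms (3/5)
6. 1492.228ms @ 24/5 + 186.528ms (3/5)
7. 1678.756ms @ 27/5 + 186.528ms (3/5)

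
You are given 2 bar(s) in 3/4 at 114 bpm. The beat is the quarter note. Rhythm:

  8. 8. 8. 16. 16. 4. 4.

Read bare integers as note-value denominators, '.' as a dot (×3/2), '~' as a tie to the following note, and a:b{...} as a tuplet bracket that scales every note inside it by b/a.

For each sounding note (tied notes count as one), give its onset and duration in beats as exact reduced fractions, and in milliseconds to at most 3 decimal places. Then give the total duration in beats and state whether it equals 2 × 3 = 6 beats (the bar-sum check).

1) 0.0ms=0b +394.737ms=3/4b
2) 394.737ms=3/4b +394.737ms=3/4b
3) 789.474ms=3/2b +394.737ms=3/4b
4) 1184.211ms=9/4b +197.368ms=3/8b
5) 1381.579ms=21/8b +197.368ms=3/8b
6) 1578.947ms=3b +789.474ms=3/2b
7) 2368.421ms=9/2b +789.474ms=3/2b
Σ=6b of 6 (114bpm 3/4) — PASS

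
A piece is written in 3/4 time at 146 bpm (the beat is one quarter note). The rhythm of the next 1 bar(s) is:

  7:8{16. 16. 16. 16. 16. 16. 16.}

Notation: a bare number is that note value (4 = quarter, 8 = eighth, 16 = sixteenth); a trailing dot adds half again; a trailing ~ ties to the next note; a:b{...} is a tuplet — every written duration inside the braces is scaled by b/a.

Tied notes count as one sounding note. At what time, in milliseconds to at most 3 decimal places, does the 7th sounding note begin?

note 7 onset = 18/7b = 1056.751ms

1. 0.0ms @ 0 + 176.125ms (3/7)
2. 176.125ms @ 3/7 + 176.125ms (3/7)
3. 352.25ms @ 6/7 + 176.125ms (3/7)
4. 528.376ms @ 9/7 + 176.125ms (3/7)
5. 704.501ms @ 12/7 + 176.125ms (3/7)
6. 880.626ms @ 15/7 + 176.125ms (3/7)
7. 1056.751ms @ 18/7 + 176.125ms (3/7)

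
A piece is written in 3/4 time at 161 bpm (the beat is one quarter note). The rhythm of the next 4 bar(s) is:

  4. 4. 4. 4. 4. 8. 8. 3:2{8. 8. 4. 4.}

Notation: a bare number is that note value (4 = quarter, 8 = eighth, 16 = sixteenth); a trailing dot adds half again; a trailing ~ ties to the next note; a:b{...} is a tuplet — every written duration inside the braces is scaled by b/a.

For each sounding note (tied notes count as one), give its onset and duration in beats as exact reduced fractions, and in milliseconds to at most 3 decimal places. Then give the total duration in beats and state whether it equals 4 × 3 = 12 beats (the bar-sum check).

1) 0.0ms=0b +559.006ms=3/2b
2) 559.006ms=3/2b +559.006ms=3/2b
3) 1118.012ms=3b +559.006ms=3/2b
4) 1677.019ms=9/2b +559.006ms=3/2b
5) 2236.025ms=6b +559.006ms=3/2b
6) 2795.031ms=15/2b +279.503ms=3/4b
7) 3074.534ms=33/4b +279.503ms=3/4b
8) 3354.037ms=9b +186.335ms=1/2b
9) 3540.373ms=19/2b +186.335ms=1/2b
10) 3726.708ms=10b +372.671ms=1b
11) 4099.379ms=11b +372.671ms=1b
Σ=12b of 12 (161bpm 3/4) — PASS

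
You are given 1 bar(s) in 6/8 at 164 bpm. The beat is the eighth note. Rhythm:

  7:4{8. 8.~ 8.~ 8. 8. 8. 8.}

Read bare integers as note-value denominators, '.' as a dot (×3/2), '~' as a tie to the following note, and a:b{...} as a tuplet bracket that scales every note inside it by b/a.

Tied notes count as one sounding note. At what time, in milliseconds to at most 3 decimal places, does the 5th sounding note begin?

note 5 onset = 36/7b = 1881.533ms

1. 0.0ms @ 0 + 313.589ms (6/7)
2. 313.589ms @ 6/7 + 940.767ms (18/7)
3. 1254.355ms @ 24/7 + 313.589ms (6/7)
4. 1567.944ms @ 30/7 + 313.589ms (6/7)
5. 1881.533ms @ 36/7 + 313.589ms (6/7)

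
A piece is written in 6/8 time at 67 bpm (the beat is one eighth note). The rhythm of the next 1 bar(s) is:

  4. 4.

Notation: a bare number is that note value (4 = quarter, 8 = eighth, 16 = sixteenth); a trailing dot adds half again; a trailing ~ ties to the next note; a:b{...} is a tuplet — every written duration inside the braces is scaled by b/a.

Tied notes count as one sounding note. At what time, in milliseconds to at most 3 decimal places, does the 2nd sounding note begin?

1. 0.0ms @ 0 + 2686.567ms (3)
2. 2686.567ms @ 3 + 2686.567ms (3)

note 2 onset = 3b = 2686.567ms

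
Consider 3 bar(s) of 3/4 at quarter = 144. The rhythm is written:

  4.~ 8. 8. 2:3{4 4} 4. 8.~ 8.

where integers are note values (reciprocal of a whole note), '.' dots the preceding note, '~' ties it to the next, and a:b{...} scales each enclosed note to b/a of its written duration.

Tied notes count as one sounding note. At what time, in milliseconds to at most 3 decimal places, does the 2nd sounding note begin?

1. 0.0ms @ 0 + 937.5ms (9/4)
2. 937.5ms @ 9/4 + 312.5ms (3/4)
3. 1250.0ms @ 3 + 625.0ms (3/2)
4. 1875.0ms @ 9/2 + 625.0ms (3/2)
5. 2500.0ms @ 6 + 625.0ms (3/2)
6. 3125.0ms @ 15/2 + 625.0ms (3/2)

note 2 onset = 9/4b = 937.5ms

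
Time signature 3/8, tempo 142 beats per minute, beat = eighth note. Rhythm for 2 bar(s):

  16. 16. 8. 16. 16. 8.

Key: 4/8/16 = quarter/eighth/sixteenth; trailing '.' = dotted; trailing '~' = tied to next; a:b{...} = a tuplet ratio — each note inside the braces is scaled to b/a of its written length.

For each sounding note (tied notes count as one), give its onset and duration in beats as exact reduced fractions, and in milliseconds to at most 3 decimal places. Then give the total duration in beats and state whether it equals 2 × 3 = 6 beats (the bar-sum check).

1) 0.0ms=0b +316.901ms=3/4b
2) 316.901ms=3/4b +316.901ms=3/4b
3) 633.803ms=3/2b +633.803ms=3/2b
4) 1267.606ms=3b +316.901ms=3/4b
5) 1584.507ms=15/4b +316.901ms=3/4b
6) 1901.408ms=9/2b +633.803ms=3/2b
Σ=6b of 6 (142bpm 3/8) — PASS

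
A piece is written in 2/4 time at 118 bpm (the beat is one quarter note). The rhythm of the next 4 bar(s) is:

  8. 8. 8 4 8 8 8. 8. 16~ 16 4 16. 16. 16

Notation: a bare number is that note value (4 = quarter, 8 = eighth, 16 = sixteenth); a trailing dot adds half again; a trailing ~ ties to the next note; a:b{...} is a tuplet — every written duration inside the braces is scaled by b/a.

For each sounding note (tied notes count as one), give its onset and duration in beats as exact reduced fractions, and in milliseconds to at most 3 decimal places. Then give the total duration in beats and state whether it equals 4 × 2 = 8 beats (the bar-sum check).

1) 0.0ms=0b +381.356ms=3/4b
2) 381.356ms=3/4b +381.356ms=3/4b
3) 762.712ms=3/2b +254.237ms=1/2b
4) 1016.949ms=2b +508.475ms=1b
5) 1525.424ms=3b +254.237ms=1/2b
6) 1779.661ms=7/2b +254.237ms=1/2b
7) 2033.898ms=4b +381.356ms=3/4b
8) 2415.254ms=19/4b +381.356ms=3/4b
9) 2796.61ms=11/2b +254.237ms=1/2b
10) 3050.847ms=6b +508.475ms=1b
11) 3559.322ms=7b +190.678ms=3/8b
12) 3750.0ms=59/8b +190.678ms=3/8b
13) 3940.678ms=31/4b +127.119ms=1/4b
Σ=8b of 8 (118bpm 2/4) — PASS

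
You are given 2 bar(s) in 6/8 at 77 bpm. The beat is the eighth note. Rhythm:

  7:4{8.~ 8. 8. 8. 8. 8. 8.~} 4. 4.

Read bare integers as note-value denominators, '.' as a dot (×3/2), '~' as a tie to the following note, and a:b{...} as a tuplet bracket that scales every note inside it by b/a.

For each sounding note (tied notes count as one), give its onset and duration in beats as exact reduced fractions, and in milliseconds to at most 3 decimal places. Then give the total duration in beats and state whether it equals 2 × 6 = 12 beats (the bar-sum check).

1) 0.0ms=0b +1335.807ms=12/7b
2) 1335.807ms=12/7b +667.904ms=6/7b
3) 2003.711ms=18/7b +667.904ms=6/7b
4) 2671.614ms=24/7b +667.904ms=6/7b
5) 3339.518ms=30/7b +667.904ms=6/7b
6) 4007.421ms=36/7b +3005.566ms=27/7b
7) 7012.987ms=9b +2337.662ms=3b
Σ=12b of 12 (77bpm 6/8) — PASS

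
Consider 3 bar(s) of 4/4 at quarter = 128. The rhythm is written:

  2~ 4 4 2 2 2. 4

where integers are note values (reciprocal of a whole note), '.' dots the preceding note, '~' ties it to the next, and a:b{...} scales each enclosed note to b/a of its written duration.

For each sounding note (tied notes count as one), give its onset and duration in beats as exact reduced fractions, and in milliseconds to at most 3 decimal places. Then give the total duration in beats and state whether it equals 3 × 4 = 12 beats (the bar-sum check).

1) 0.0ms=0b +1406.25ms=3b
2) 1406.25ms=3b +468.75ms=1b
3) 1875.0ms=4b +937.5ms=2b
4) 2812.5ms=6b +937.5ms=2b
5) 3750.0ms=8b +1406.25ms=3b
6) 5156.25ms=11b +468.75ms=1b
Σ=12b of 12 (128bpm 4/4) — PASS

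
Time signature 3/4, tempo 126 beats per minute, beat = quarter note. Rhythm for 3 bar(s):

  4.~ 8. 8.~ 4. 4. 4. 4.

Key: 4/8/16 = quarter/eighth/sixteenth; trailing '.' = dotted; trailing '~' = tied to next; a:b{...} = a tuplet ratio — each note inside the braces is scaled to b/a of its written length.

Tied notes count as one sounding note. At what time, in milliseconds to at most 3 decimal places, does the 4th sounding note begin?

note 4 onset = 6b = 2857.143ms

1. 0.0ms @ 0 + 1071.429ms (9/4)
2. 1071.429ms @ 9/4 + 1071.429ms (9/4)
3. 2142.857ms @ 9/2 + 714.286ms (3/2)
4. 2857.143ms @ 6 + 714.286ms (3/2)
5. 3571.429ms @ 15/2 + 714.286ms (3/2)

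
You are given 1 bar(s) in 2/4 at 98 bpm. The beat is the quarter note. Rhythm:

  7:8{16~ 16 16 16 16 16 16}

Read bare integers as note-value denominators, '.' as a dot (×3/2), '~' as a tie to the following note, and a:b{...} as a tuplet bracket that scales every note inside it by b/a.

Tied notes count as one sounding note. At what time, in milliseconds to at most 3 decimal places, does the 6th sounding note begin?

note 6 onset = 12/7b = 1049.563ms

1. 0.0ms @ 0 + 349.854ms (4/7)
2. 349.854ms @ 4/7 + 174.927ms (2/7)
3. 524.781ms @ 6/7 + 174.927ms (2/7)
4. 699.708ms @ 8/7 + 174.927ms (2/7)
5. 874.636ms @ 10/7 + 174.927ms (2/7)
6. 1049.563ms @ 12/7 + 174.927ms (2/7)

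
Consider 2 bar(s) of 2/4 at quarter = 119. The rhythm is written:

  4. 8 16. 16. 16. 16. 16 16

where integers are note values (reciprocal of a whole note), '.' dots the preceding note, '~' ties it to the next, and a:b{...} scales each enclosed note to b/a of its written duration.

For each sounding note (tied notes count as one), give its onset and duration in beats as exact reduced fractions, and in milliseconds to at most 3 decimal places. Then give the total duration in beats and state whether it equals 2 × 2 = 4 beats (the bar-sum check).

1) 0.0ms=0b +756.303ms=3/2b
2) 756.303ms=3/2b +252.101ms=1/2b
3) 1008.403ms=2b +189.076ms=3/8b
4) 1197.479ms=19/8b +189.076ms=3/8b
5) 1386.555ms=11/4b +189.076ms=3/8b
6) 1575.63ms=25/8b +189.076ms=3/8b
7) 1764.706ms=7/2b +126.05ms=1/4b
8) 1890.756ms=15/4b +126.05ms=1/4b
Σ=4b of 4 (119bpm 2/4) — PASS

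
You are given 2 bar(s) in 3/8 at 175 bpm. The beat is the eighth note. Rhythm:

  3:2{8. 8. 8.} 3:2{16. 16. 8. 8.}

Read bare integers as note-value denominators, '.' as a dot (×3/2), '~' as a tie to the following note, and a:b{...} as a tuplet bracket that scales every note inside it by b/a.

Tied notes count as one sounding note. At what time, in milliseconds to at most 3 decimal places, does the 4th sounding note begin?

note 4 onset = 3b = 1028.571ms

1. 0.0ms @ 0 + 342.857ms (1)
2. 342.857ms @ 1 + 342.857ms (1)
3. 685.714ms @ 2 + 342.857ms (1)
4. 1028.571ms @ 3 + 171.429ms (1/2)
5. 1200.0ms @ 7/2 + 171.429ms (1/2)
6. 1371.429ms @ 4 + 342.857ms (1)
7. 1714.286ms @ 5 + 342.857ms (1)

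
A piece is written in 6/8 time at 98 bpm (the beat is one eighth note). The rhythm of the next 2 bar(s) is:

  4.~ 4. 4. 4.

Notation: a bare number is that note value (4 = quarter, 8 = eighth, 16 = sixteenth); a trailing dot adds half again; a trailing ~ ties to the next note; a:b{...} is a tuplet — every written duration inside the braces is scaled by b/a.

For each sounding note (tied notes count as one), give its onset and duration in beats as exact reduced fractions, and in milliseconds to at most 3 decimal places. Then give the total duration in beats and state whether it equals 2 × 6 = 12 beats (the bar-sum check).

1) 0.0ms=0b +3673.469ms=6b
2) 3673.469ms=6b +1836.735ms=3b
3) 5510.204ms=9b +1836.735ms=3b
Σ=12b of 12 (98bpm 6/8) — PASS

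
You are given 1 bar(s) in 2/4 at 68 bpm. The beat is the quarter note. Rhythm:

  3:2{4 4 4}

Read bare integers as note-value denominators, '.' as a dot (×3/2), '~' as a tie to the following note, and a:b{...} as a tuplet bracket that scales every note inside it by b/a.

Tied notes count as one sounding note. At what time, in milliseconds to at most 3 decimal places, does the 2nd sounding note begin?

1. 0.0ms @ 0 + 588.235ms (2/3)
2. 588.235ms @ 2/3 + 588.235ms (2/3)
3. 1176.471ms @ 4/3 + 588.235ms (2/3)

note 2 onset = 2/3b = 588.235ms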